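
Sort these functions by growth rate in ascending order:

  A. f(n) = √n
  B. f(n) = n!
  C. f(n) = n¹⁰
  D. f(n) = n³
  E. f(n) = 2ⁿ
A < D < C < E < B

Comparing growth rates:
A = √n is O(√n)
D = n³ is O(n³)
C = n¹⁰ is O(n¹⁰)
E = 2ⁿ is O(2ⁿ)
B = n! is O(n!)

Therefore, the order from slowest to fastest is: A < D < C < E < B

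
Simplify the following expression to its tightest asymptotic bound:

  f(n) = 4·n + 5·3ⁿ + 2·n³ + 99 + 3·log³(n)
Θ(3ⁿ)

Order the terms by growth rate: 99 ≺ 3·log³(n) ≺ 4·n ≺ 2·n³ ≺ 5·3ⁿ.
The fastest-growing term 5·3ⁿ dominates as n → ∞; dropping its constant factor gives Θ(3ⁿ).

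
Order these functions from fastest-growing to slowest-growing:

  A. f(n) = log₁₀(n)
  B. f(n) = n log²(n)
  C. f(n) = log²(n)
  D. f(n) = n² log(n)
D > B > C > A

Comparing growth rates:
D = n² log(n) is O(n² log n)
B = n log²(n) is O(n log² n)
C = log²(n) is O(log² n)
A = log₁₀(n) is O(log n)

Therefore, the order from fastest to slowest is: D > B > C > A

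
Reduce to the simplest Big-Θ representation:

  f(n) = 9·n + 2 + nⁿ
Θ(nⁿ)

Order the terms by growth rate: 2 ≺ 9·n ≺ nⁿ.
The fastest-growing term nⁿ dominates as n → ∞; dropping its constant factor gives Θ(nⁿ).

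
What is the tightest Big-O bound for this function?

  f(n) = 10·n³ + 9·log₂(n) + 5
O(n³)

The dominant term in 10·n³ + 9·log₂(n) + 5 is 10·n³, which is Θ(n³).
Lower-order terms (9·log₂(n), 5) are asymptotically negligible.
Constants are absorbed, so the tightest bound is O(n³).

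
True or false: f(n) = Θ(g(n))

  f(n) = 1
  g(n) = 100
True

f(n) = 1 and g(n) = 100 are both O(1).
Since they have the same asymptotic growth rate, f(n) = Θ(g(n)) is true.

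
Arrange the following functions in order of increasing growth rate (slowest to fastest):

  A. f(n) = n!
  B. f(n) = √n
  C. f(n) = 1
C < B < A

Comparing growth rates:
C = 1 is O(1)
B = √n is O(√n)
A = n! is O(n!)

Therefore, the order from slowest to fastest is: C < B < A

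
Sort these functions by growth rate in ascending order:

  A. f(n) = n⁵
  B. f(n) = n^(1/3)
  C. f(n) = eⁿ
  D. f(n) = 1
D < B < A < C

Comparing growth rates:
D = 1 is O(1)
B = n^(1/3) is O(n^(1/3))
A = n⁵ is O(n⁵)
C = eⁿ is O(eⁿ)

Therefore, the order from slowest to fastest is: D < B < A < C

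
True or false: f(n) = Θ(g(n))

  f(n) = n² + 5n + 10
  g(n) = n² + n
True

f(n) = n² + 5n + 10 and g(n) = n² + n are both O(n²).
Since they have the same asymptotic growth rate, f(n) = Θ(g(n)) is true.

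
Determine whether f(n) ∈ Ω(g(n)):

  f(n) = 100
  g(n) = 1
True

f(n) = 100 and g(n) = 1 are both O(1).
Big-Ω permits equal growth rates (f ≥ c·g for some c > 0), so f(n) = Ω(g(n)) is true.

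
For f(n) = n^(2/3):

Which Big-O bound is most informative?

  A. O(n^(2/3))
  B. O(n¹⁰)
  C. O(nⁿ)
A

f(n) = n^(2/3) is O(n^(2/3)).
All listed options are valid Big-O bounds (upper bounds),
but O(n^(2/3)) is the tightest (smallest valid bound).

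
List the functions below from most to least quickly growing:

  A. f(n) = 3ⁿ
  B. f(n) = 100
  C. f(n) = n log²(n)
A > C > B

Comparing growth rates:
A = 3ⁿ is O(3ⁿ)
C = n log²(n) is O(n log² n)
B = 100 is O(1)

Therefore, the order from fastest to slowest is: A > C > B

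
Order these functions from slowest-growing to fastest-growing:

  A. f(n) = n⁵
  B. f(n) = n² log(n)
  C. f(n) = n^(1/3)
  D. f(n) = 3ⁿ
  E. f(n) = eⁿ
C < B < A < E < D

Comparing growth rates:
C = n^(1/3) is O(n^(1/3))
B = n² log(n) is O(n² log n)
A = n⁵ is O(n⁵)
E = eⁿ is O(eⁿ)
D = 3ⁿ is O(3ⁿ)

Therefore, the order from slowest to fastest is: C < B < A < E < D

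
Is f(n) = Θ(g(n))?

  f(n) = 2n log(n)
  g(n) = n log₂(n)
True

f(n) = 2n log(n) and g(n) = n log₂(n) are both O(n log n).
Since they have the same asymptotic growth rate, f(n) = Θ(g(n)) is true.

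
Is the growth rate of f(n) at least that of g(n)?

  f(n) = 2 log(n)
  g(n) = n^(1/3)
False

f(n) = 2 log(n) is O(log n), and g(n) = n^(1/3) is O(n^(1/3)).
Since O(log n) grows slower than O(n^(1/3)), f(n) = Ω(g(n)) is false.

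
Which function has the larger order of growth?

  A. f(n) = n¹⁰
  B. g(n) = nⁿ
B

f(n) = n¹⁰ is O(n¹⁰), while g(n) = nⁿ is O(nⁿ).
Since O(nⁿ) grows faster than O(n¹⁰), g(n) dominates.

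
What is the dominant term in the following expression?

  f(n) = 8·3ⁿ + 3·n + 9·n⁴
8·3ⁿ

Looking at each term:
  - 8·3ⁿ is O(3ⁿ)
  - 3·n is O(n)
  - 9·n⁴ is O(n⁴)

The term 8·3ⁿ (O(3ⁿ)) grows fastest and dominates all others.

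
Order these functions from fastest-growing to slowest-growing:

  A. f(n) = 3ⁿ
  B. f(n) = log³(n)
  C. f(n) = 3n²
A > C > B

Comparing growth rates:
A = 3ⁿ is O(3ⁿ)
C = 3n² is O(n²)
B = log³(n) is O(log³ n)

Therefore, the order from fastest to slowest is: A > C > B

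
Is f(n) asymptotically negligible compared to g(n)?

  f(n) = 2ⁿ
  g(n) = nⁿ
True

f(n) = 2ⁿ is O(2ⁿ), and g(n) = nⁿ is O(nⁿ).
Since O(2ⁿ) grows strictly slower than O(nⁿ), f(n) = o(g(n)) is true.
This means lim(n→∞) f(n)/g(n) = 0.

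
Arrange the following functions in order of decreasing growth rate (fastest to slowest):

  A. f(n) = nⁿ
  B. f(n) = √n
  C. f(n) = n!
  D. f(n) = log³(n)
A > C > B > D

Comparing growth rates:
A = nⁿ is O(nⁿ)
C = n! is O(n!)
B = √n is O(√n)
D = log³(n) is O(log³ n)

Therefore, the order from fastest to slowest is: A > C > B > D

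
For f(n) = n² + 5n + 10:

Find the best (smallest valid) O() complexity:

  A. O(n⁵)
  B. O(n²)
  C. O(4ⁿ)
B

f(n) = n² + 5n + 10 is O(n²).
All listed options are valid Big-O bounds (upper bounds),
but O(n²) is the tightest (smallest valid bound).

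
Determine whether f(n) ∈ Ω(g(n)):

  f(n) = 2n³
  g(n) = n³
True

f(n) = 2n³ and g(n) = n³ are both O(n³).
Big-Ω permits equal growth rates (f ≥ c·g for some c > 0), so f(n) = Ω(g(n)) is true.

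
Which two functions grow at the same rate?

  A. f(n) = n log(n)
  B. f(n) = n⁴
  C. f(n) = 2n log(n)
A and C

Examining each function:
  A. n log(n) is O(n log n)
  B. n⁴ is O(n⁴)
  C. 2n log(n) is O(n log n)

Functions A and C both have the same complexity class.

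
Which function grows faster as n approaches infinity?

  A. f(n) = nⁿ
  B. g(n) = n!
A

f(n) = nⁿ is O(nⁿ), while g(n) = n! is O(n!).
Since O(nⁿ) grows faster than O(n!), f(n) dominates.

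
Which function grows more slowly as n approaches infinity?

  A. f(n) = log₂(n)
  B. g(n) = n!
A

f(n) = log₂(n) is O(log n), while g(n) = n! is O(n!).
Since O(log n) grows slower than O(n!), f(n) is dominated.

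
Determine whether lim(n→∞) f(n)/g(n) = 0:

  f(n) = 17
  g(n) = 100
False

f(n) = 17 is O(1), and g(n) = 100 is O(1).
Since they have the same growth rate, f(n) = o(g(n)) is false.
(f = o(g) requires f to grow strictly slower, not equal.)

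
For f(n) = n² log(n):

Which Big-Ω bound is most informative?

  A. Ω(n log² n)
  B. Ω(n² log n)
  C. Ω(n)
B

f(n) = n² log(n) is Ω(n² log n).
All listed options are valid Big-Ω bounds (lower bounds),
but Ω(n² log n) is the tightest (largest valid bound).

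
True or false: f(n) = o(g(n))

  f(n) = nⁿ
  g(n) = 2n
False

f(n) = nⁿ is O(nⁿ), and g(n) = 2n is O(n).
Since O(nⁿ) grows faster than or equal to O(n), f(n) = o(g(n)) is false.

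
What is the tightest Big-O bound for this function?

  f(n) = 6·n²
O(n²)

The dominant term in 6·n² is 6·n², which is Θ(n²).
Constants are absorbed, so the tightest bound is O(n²).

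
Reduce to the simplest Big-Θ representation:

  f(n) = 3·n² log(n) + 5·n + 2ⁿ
Θ(2ⁿ)

Order the terms by growth rate: 5·n ≺ 3·n² log(n) ≺ 2ⁿ.
The fastest-growing term 2ⁿ dominates as n → ∞; dropping its constant factor gives Θ(2ⁿ).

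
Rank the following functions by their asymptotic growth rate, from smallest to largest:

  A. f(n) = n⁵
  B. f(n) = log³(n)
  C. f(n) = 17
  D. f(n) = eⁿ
C < B < A < D

Comparing growth rates:
C = 17 is O(1)
B = log³(n) is O(log³ n)
A = n⁵ is O(n⁵)
D = eⁿ is O(eⁿ)

Therefore, the order from slowest to fastest is: C < B < A < D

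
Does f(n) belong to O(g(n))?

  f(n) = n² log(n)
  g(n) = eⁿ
True

f(n) = n² log(n) is O(n² log n), and g(n) = eⁿ is O(eⁿ).
Since O(n² log n) ⊆ O(eⁿ) (f grows no faster than g), f(n) = O(g(n)) is true.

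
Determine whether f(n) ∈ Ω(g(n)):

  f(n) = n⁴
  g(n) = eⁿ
False

f(n) = n⁴ is O(n⁴), and g(n) = eⁿ is O(eⁿ).
Since O(n⁴) grows slower than O(eⁿ), f(n) = Ω(g(n)) is false.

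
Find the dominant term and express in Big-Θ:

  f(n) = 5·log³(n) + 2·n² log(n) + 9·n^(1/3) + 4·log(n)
Θ(n² log n)

Order the terms by growth rate: 4·log(n) ≺ 5·log³(n) ≺ 9·n^(1/3) ≺ 2·n² log(n).
The fastest-growing term 2·n² log(n) dominates as n → ∞; dropping its constant factor gives Θ(n² log n).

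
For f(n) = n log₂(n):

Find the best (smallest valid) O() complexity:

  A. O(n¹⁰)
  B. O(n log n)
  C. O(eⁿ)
B

f(n) = n log₂(n) is O(n log n).
All listed options are valid Big-O bounds (upper bounds),
but O(n log n) is the tightest (smallest valid bound).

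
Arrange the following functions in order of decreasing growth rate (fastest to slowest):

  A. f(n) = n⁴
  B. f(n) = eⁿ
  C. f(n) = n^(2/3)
B > A > C

Comparing growth rates:
B = eⁿ is O(eⁿ)
A = n⁴ is O(n⁴)
C = n^(2/3) is O(n^(2/3))

Therefore, the order from fastest to slowest is: B > A > C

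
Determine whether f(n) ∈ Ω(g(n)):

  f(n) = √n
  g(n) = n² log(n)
False

f(n) = √n is O(√n), and g(n) = n² log(n) is O(n² log n).
Since O(√n) grows slower than O(n² log n), f(n) = Ω(g(n)) is false.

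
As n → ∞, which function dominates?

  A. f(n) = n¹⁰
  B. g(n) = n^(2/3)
A

f(n) = n¹⁰ is O(n¹⁰), while g(n) = n^(2/3) is O(n^(2/3)).
Since O(n¹⁰) grows faster than O(n^(2/3)), f(n) dominates.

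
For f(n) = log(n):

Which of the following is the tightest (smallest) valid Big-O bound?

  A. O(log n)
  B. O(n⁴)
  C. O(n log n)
A

f(n) = log(n) is O(log n).
All listed options are valid Big-O bounds (upper bounds),
but O(log n) is the tightest (smallest valid bound).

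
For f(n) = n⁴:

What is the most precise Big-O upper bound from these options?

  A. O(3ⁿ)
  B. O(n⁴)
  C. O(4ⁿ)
B

f(n) = n⁴ is O(n⁴).
All listed options are valid Big-O bounds (upper bounds),
but O(n⁴) is the tightest (smallest valid bound).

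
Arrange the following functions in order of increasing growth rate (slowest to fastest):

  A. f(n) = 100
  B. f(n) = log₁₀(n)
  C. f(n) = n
A < B < C

Comparing growth rates:
A = 100 is O(1)
B = log₁₀(n) is O(log n)
C = n is O(n)

Therefore, the order from slowest to fastest is: A < B < C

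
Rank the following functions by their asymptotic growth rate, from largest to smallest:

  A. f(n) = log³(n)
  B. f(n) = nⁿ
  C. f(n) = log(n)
B > A > C

Comparing growth rates:
B = nⁿ is O(nⁿ)
A = log³(n) is O(log³ n)
C = log(n) is O(log n)

Therefore, the order from fastest to slowest is: B > A > C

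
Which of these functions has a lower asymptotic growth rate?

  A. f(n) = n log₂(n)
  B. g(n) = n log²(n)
A

f(n) = n log₂(n) is O(n log n), while g(n) = n log²(n) is O(n log² n).
Since O(n log n) grows slower than O(n log² n), f(n) is dominated.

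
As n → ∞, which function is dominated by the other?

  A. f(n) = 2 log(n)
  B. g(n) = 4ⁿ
A

f(n) = 2 log(n) is O(log n), while g(n) = 4ⁿ is O(4ⁿ).
Since O(log n) grows slower than O(4ⁿ), f(n) is dominated.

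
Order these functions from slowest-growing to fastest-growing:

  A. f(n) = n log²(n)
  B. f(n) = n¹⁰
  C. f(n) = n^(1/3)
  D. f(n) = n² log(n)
C < A < D < B

Comparing growth rates:
C = n^(1/3) is O(n^(1/3))
A = n log²(n) is O(n log² n)
D = n² log(n) is O(n² log n)
B = n¹⁰ is O(n¹⁰)

Therefore, the order from slowest to fastest is: C < A < D < B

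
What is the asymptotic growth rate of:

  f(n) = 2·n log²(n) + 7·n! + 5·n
Θ(n!)

Order the terms by growth rate: 5·n ≺ 2·n log²(n) ≺ 7·n!.
The fastest-growing term 7·n! dominates as n → ∞; dropping its constant factor gives Θ(n!).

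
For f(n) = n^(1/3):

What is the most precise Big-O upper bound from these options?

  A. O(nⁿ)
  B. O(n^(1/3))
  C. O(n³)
B

f(n) = n^(1/3) is O(n^(1/3)).
All listed options are valid Big-O bounds (upper bounds),
but O(n^(1/3)) is the tightest (smallest valid bound).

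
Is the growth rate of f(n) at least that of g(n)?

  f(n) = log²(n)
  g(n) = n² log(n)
False

f(n) = log²(n) is O(log² n), and g(n) = n² log(n) is O(n² log n).
Since O(log² n) grows slower than O(n² log n), f(n) = Ω(g(n)) is false.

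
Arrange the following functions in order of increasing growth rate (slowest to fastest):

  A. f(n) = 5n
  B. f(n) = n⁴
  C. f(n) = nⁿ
A < B < C

Comparing growth rates:
A = 5n is O(n)
B = n⁴ is O(n⁴)
C = nⁿ is O(nⁿ)

Therefore, the order from slowest to fastest is: A < B < C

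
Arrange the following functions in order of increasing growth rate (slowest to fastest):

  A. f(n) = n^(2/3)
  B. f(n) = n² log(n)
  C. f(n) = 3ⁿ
A < B < C

Comparing growth rates:
A = n^(2/3) is O(n^(2/3))
B = n² log(n) is O(n² log n)
C = 3ⁿ is O(3ⁿ)

Therefore, the order from slowest to fastest is: A < B < C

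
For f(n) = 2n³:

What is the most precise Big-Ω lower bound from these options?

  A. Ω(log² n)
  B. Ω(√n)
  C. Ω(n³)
C

f(n) = 2n³ is Ω(n³).
All listed options are valid Big-Ω bounds (lower bounds),
but Ω(n³) is the tightest (largest valid bound).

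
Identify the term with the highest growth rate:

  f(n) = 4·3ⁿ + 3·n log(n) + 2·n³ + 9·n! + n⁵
9·n!

Looking at each term:
  - 4·3ⁿ is O(3ⁿ)
  - 3·n log(n) is O(n log n)
  - 2·n³ is O(n³)
  - 9·n! is O(n!)
  - n⁵ is O(n⁵)

The term 9·n! (O(n!)) grows fastest and dominates all others.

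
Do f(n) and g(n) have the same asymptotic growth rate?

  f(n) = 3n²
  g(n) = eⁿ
False

f(n) = 3n² is O(n²), and g(n) = eⁿ is O(eⁿ).
Since they have different growth rates, f(n) = Θ(g(n)) is false.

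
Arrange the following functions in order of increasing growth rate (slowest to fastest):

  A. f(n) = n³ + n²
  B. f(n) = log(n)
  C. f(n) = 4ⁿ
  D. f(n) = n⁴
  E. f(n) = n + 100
B < E < A < D < C

Comparing growth rates:
B = log(n) is O(log n)
E = n + 100 is O(n)
A = n³ + n² is O(n³)
D = n⁴ is O(n⁴)
C = 4ⁿ is O(4ⁿ)

Therefore, the order from slowest to fastest is: B < E < A < D < C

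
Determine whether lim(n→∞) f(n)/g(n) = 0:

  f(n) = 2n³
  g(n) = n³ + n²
False

f(n) = 2n³ is O(n³), and g(n) = n³ + n² is O(n³).
Since they have the same growth rate, f(n) = o(g(n)) is false.
(f = o(g) requires f to grow strictly slower, not equal.)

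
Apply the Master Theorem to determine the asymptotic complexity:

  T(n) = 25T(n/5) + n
Θ(n²)

Master Theorem: a = 25, b = 5, f(n) = n.
Compute the critical exponent d = log₅(25) = 2.
Compare f(n) = Θ(n) against n^d:
  k = 1 < d = 2, so f(n) = O(n^(d-ε)) — Case 1.
  The recursion cost dominates: T(n) = Θ(n^d) = Θ(n²).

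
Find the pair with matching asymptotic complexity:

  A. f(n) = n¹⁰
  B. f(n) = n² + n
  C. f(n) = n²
B and C

Examining each function:
  A. n¹⁰ is O(n¹⁰)
  B. n² + n is O(n²)
  C. n² is O(n²)

Functions B and C both have the same complexity class.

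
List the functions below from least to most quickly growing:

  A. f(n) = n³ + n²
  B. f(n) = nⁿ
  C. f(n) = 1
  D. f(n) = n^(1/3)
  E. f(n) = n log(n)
C < D < E < A < B

Comparing growth rates:
C = 1 is O(1)
D = n^(1/3) is O(n^(1/3))
E = n log(n) is O(n log n)
A = n³ + n² is O(n³)
B = nⁿ is O(nⁿ)

Therefore, the order from slowest to fastest is: C < D < E < A < B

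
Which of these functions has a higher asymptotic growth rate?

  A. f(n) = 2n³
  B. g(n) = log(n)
A

f(n) = 2n³ is O(n³), while g(n) = log(n) is O(log n).
Since O(n³) grows faster than O(log n), f(n) dominates.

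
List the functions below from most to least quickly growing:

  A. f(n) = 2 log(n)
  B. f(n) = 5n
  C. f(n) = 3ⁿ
C > B > A

Comparing growth rates:
C = 3ⁿ is O(3ⁿ)
B = 5n is O(n)
A = 2 log(n) is O(log n)

Therefore, the order from fastest to slowest is: C > B > A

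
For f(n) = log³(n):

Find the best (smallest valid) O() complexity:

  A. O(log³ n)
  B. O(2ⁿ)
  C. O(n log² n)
A

f(n) = log³(n) is O(log³ n).
All listed options are valid Big-O bounds (upper bounds),
but O(log³ n) is the tightest (smallest valid bound).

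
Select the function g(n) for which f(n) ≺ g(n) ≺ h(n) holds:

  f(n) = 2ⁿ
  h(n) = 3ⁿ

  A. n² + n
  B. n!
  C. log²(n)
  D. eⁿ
D

We need g(n) with 2ⁿ = o(g(n)) and g(n) = o(3ⁿ), i.e. O(2ⁿ) ≺ g ≺ O(3ⁿ).
Check each option:
  A. n² + n — O(n²) does not grow strictly faster than f(n)
  B. n! — O(n!) does not grow strictly slower than h(n)
  C. log²(n) — O(log² n) does not grow strictly faster than f(n)
  D. eⁿ — O(eⁿ) is strictly between O(2ⁿ) and O(3ⁿ) ✓

Only option D (eⁿ) lies strictly between.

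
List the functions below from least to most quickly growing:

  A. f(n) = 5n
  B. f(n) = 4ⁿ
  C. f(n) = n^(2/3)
C < A < B

Comparing growth rates:
C = n^(2/3) is O(n^(2/3))
A = 5n is O(n)
B = 4ⁿ is O(4ⁿ)

Therefore, the order from slowest to fastest is: C < A < B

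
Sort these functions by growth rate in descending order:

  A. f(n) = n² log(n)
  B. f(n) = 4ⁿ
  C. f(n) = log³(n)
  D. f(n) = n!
D > B > A > C

Comparing growth rates:
D = n! is O(n!)
B = 4ⁿ is O(4ⁿ)
A = n² log(n) is O(n² log n)
C = log³(n) is O(log³ n)

Therefore, the order from fastest to slowest is: D > B > A > C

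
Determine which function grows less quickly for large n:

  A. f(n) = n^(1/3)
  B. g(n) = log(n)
B

f(n) = n^(1/3) is O(n^(1/3)), while g(n) = log(n) is O(log n).
Since O(log n) grows slower than O(n^(1/3)), g(n) is dominated.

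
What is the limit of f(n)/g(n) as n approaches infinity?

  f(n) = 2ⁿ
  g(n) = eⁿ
0

Since 2ⁿ (O(2ⁿ)) grows slower than eⁿ (O(eⁿ)),
the ratio f(n)/g(n) → 0 as n → ∞.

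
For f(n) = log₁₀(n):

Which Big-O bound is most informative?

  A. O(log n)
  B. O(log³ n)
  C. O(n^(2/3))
A

f(n) = log₁₀(n) is O(log n).
All listed options are valid Big-O bounds (upper bounds),
but O(log n) is the tightest (smallest valid bound).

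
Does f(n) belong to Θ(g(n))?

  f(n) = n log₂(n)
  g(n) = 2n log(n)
True

f(n) = n log₂(n) and g(n) = 2n log(n) are both O(n log n).
Since they have the same asymptotic growth rate, f(n) = Θ(g(n)) is true.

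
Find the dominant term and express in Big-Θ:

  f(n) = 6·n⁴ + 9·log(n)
Θ(n⁴)

Order the terms by growth rate: 9·log(n) ≺ 6·n⁴.
The fastest-growing term 6·n⁴ dominates as n → ∞; dropping its constant factor gives Θ(n⁴).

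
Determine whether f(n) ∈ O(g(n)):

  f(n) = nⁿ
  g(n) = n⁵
False

f(n) = nⁿ is O(nⁿ), and g(n) = n⁵ is O(n⁵).
Since O(nⁿ) grows faster than O(n⁵), f(n) = O(g(n)) is false.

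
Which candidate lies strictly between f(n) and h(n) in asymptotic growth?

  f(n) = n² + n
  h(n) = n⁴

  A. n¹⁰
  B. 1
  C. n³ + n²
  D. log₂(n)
C

We need g(n) with n² + n = o(g(n)) and g(n) = o(n⁴), i.e. O(n²) ≺ g ≺ O(n⁴).
Check each option:
  A. n¹⁰ — O(n¹⁰) does not grow strictly slower than h(n)
  B. 1 — O(1) does not grow strictly faster than f(n)
  C. n³ + n² — O(n³) is strictly between O(n²) and O(n⁴) ✓
  D. log₂(n) — O(log n) does not grow strictly faster than f(n)

Only option C (n³ + n²) lies strictly between.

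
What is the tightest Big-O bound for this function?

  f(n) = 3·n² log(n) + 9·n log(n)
O(n² log n)

The dominant term in 3·n² log(n) + 9·n log(n) is 3·n² log(n), which is Θ(n² log n).
Lower-order terms (9·n log(n)) are asymptotically negligible.
Constants are absorbed, so the tightest bound is O(n² log n).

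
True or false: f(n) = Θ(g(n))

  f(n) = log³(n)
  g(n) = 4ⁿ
False

f(n) = log³(n) is O(log³ n), and g(n) = 4ⁿ is O(4ⁿ).
Since they have different growth rates, f(n) = Θ(g(n)) is false.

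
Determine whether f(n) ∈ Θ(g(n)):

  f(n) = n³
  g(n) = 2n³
True

f(n) = n³ and g(n) = 2n³ are both O(n³).
Since they have the same asymptotic growth rate, f(n) = Θ(g(n)) is true.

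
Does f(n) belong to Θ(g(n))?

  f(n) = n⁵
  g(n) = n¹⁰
False

f(n) = n⁵ is O(n⁵), and g(n) = n¹⁰ is O(n¹⁰).
Since they have different growth rates, f(n) = Θ(g(n)) is false.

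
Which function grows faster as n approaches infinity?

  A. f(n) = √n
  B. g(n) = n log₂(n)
B

f(n) = √n is O(√n), while g(n) = n log₂(n) is O(n log n).
Since O(n log n) grows faster than O(√n), g(n) dominates.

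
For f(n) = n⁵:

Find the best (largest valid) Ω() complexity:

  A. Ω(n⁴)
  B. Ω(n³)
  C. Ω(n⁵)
C

f(n) = n⁵ is Ω(n⁵).
All listed options are valid Big-Ω bounds (lower bounds),
but Ω(n⁵) is the tightest (largest valid bound).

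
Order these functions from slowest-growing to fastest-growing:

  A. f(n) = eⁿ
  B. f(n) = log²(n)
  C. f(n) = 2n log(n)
B < C < A

Comparing growth rates:
B = log²(n) is O(log² n)
C = 2n log(n) is O(n log n)
A = eⁿ is O(eⁿ)

Therefore, the order from slowest to fastest is: B < C < A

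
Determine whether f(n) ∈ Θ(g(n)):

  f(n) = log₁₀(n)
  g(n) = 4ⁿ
False

f(n) = log₁₀(n) is O(log n), and g(n) = 4ⁿ is O(4ⁿ).
Since they have different growth rates, f(n) = Θ(g(n)) is false.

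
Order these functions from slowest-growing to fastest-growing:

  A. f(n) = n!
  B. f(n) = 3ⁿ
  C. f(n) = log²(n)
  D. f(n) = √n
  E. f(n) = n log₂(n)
C < D < E < B < A

Comparing growth rates:
C = log²(n) is O(log² n)
D = √n is O(√n)
E = n log₂(n) is O(n log n)
B = 3ⁿ is O(3ⁿ)
A = n! is O(n!)

Therefore, the order from slowest to fastest is: C < D < E < B < A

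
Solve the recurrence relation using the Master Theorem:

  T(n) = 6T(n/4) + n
Θ(n^log₄(6))

Master Theorem: a = 6, b = 4, f(n) = n.
Compute the critical exponent d = log₄(6) = 1.292.
Compare f(n) = Θ(n) against n^d:
  k = 1 < d = 1.292, so f(n) = O(n^(d-ε)) — Case 1.
  The recursion cost dominates: T(n) = Θ(n^d) = Θ(n^log₄(6)).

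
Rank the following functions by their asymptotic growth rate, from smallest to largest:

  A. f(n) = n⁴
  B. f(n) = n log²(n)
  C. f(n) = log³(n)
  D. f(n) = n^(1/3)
C < D < B < A

Comparing growth rates:
C = log³(n) is O(log³ n)
D = n^(1/3) is O(n^(1/3))
B = n log²(n) is O(n log² n)
A = n⁴ is O(n⁴)

Therefore, the order from slowest to fastest is: C < D < B < A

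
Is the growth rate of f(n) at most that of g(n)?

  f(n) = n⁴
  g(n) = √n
False

f(n) = n⁴ is O(n⁴), and g(n) = √n is O(√n).
Since O(n⁴) grows faster than O(√n), f(n) = O(g(n)) is false.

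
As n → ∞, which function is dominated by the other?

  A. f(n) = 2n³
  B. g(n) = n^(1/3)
B

f(n) = 2n³ is O(n³), while g(n) = n^(1/3) is O(n^(1/3)).
Since O(n^(1/3)) grows slower than O(n³), g(n) is dominated.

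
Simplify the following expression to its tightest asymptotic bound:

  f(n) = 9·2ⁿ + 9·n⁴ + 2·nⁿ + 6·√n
Θ(nⁿ)

Order the terms by growth rate: 6·√n ≺ 9·n⁴ ≺ 9·2ⁿ ≺ 2·nⁿ.
The fastest-growing term 2·nⁿ dominates as n → ∞; dropping its constant factor gives Θ(nⁿ).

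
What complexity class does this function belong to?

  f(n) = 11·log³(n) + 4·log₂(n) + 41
O(log³ n)

The dominant term in 11·log³(n) + 4·log₂(n) + 41 is 11·log³(n), which is Θ(log³ n).
Lower-order terms (4·log₂(n), 41) are asymptotically negligible.
Constants are absorbed, so the tightest bound is O(log³ n).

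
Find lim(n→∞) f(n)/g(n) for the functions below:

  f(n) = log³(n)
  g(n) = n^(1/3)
0

Since log³(n) (O(log³ n)) grows slower than n^(1/3) (O(n^(1/3))),
the ratio f(n)/g(n) → 0 as n → ∞.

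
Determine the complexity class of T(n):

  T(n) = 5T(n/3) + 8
Θ(n^log₃(5))

Master Theorem: a = 5, b = 3, f(n) = 8.
Compute the critical exponent d = log₃(5) = 1.465.
Compare f(n) = Θ(1) against n^d:
  k = 0 < d = 1.465, so f(n) = O(n^(d-ε)) — Case 1.
  The recursion cost dominates: T(n) = Θ(n^d) = Θ(n^log₃(5)).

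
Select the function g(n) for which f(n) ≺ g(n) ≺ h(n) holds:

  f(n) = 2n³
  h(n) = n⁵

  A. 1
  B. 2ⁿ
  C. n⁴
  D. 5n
C

We need g(n) with 2n³ = o(g(n)) and g(n) = o(n⁵), i.e. O(n³) ≺ g ≺ O(n⁵).
Check each option:
  A. 1 — O(1) does not grow strictly faster than f(n)
  B. 2ⁿ — O(2ⁿ) does not grow strictly slower than h(n)
  C. n⁴ — O(n⁴) is strictly between O(n³) and O(n⁵) ✓
  D. 5n — O(n) does not grow strictly faster than f(n)

Only option C (n⁴) lies strictly between.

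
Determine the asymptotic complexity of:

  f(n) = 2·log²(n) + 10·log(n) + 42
O(log² n)

The dominant term in 2·log²(n) + 10·log(n) + 42 is 2·log²(n), which is Θ(log² n).
Lower-order terms (10·log(n), 42) are asymptotically negligible.
Constants are absorbed, so the tightest bound is O(log² n).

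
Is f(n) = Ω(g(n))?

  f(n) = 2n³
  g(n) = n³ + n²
True

f(n) = 2n³ and g(n) = n³ + n² are both O(n³).
Big-Ω permits equal growth rates (f ≥ c·g for some c > 0), so f(n) = Ω(g(n)) is true.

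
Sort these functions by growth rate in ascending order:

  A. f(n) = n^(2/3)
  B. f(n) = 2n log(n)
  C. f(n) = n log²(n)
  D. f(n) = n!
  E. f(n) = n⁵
A < B < C < E < D

Comparing growth rates:
A = n^(2/3) is O(n^(2/3))
B = 2n log(n) is O(n log n)
C = n log²(n) is O(n log² n)
E = n⁵ is O(n⁵)
D = n! is O(n!)

Therefore, the order from slowest to fastest is: A < B < C < E < D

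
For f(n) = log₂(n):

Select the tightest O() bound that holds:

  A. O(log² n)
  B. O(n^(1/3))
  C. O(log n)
C

f(n) = log₂(n) is O(log n).
All listed options are valid Big-O bounds (upper bounds),
but O(log n) is the tightest (smallest valid bound).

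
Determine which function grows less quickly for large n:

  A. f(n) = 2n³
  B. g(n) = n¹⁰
A

f(n) = 2n³ is O(n³), while g(n) = n¹⁰ is O(n¹⁰).
Since O(n³) grows slower than O(n¹⁰), f(n) is dominated.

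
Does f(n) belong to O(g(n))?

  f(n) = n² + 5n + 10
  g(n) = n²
True

f(n) = n² + 5n + 10 and g(n) = n² are both O(n²).
Big-O permits equal growth rates (f ≤ c·g for some c), so f(n) = O(g(n)) is true.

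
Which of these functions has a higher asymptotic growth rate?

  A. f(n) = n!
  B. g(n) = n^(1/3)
A

f(n) = n! is O(n!), while g(n) = n^(1/3) is O(n^(1/3)).
Since O(n!) grows faster than O(n^(1/3)), f(n) dominates.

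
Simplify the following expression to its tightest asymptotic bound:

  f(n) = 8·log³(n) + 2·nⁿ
Θ(nⁿ)

Order the terms by growth rate: 8·log³(n) ≺ 2·nⁿ.
The fastest-growing term 2·nⁿ dominates as n → ∞; dropping its constant factor gives Θ(nⁿ).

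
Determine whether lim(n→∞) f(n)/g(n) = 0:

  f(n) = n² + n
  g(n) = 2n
False

f(n) = n² + n is O(n²), and g(n) = 2n is O(n).
Since O(n²) grows faster than or equal to O(n), f(n) = o(g(n)) is false.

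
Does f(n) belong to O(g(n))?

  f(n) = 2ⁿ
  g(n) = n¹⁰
False

f(n) = 2ⁿ is O(2ⁿ), and g(n) = n¹⁰ is O(n¹⁰).
Since O(2ⁿ) grows faster than O(n¹⁰), f(n) = O(g(n)) is false.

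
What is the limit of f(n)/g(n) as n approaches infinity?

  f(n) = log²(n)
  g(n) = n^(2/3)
0

Since log²(n) (O(log² n)) grows slower than n^(2/3) (O(n^(2/3))),
the ratio f(n)/g(n) → 0 as n → ∞.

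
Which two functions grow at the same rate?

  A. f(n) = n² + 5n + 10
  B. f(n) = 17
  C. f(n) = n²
A and C

Examining each function:
  A. n² + 5n + 10 is O(n²)
  B. 17 is O(1)
  C. n² is O(n²)

Functions A and C both have the same complexity class.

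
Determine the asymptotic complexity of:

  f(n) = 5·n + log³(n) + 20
O(n)

The dominant term in 5·n + log³(n) + 20 is 5·n, which is Θ(n).
Lower-order terms (log³(n), 20) are asymptotically negligible.
Constants are absorbed, so the tightest bound is O(n).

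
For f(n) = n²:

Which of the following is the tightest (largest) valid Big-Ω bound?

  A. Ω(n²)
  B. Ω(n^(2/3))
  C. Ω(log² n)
A

f(n) = n² is Ω(n²).
All listed options are valid Big-Ω bounds (lower bounds),
but Ω(n²) is the tightest (largest valid bound).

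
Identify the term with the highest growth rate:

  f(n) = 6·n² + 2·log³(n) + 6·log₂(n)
6·n²

Looking at each term:
  - 6·n² is O(n²)
  - 2·log³(n) is O(log³ n)
  - 6·log₂(n) is O(log n)

The term 6·n² (O(n²)) grows fastest and dominates all others.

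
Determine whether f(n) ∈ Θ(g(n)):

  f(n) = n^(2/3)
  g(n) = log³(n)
False

f(n) = n^(2/3) is O(n^(2/3)), and g(n) = log³(n) is O(log³ n).
Since they have different growth rates, f(n) = Θ(g(n)) is false.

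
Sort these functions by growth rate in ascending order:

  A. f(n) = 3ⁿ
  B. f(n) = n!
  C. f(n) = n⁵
C < A < B

Comparing growth rates:
C = n⁵ is O(n⁵)
A = 3ⁿ is O(3ⁿ)
B = n! is O(n!)

Therefore, the order from slowest to fastest is: C < A < B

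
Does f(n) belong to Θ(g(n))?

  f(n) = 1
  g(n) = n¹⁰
False

f(n) = 1 is O(1), and g(n) = n¹⁰ is O(n¹⁰).
Since they have different growth rates, f(n) = Θ(g(n)) is false.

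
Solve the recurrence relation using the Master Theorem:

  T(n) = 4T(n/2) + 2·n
Θ(n²)

Master Theorem: a = 4, b = 2, f(n) = 2·n.
Compute the critical exponent d = log₂(4) = 2.
Compare f(n) = Θ(n) against n^d:
  k = 1 < d = 2, so f(n) = O(n^(d-ε)) — Case 1.
  The recursion cost dominates: T(n) = Θ(n^d) = Θ(n²).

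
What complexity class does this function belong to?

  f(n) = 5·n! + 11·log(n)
O(n!)

The dominant term in 5·n! + 11·log(n) is 5·n!, which is Θ(n!).
Lower-order terms (11·log(n)) are asymptotically negligible.
Constants are absorbed, so the tightest bound is O(n!).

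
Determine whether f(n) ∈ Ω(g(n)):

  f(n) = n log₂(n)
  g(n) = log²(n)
True

f(n) = n log₂(n) is O(n log n), and g(n) = log²(n) is O(log² n).
Since O(n log n) grows at least as fast as O(log² n), f(n) = Ω(g(n)) is true.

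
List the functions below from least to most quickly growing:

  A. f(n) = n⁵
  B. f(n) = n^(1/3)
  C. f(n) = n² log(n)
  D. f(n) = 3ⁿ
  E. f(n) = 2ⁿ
B < C < A < E < D

Comparing growth rates:
B = n^(1/3) is O(n^(1/3))
C = n² log(n) is O(n² log n)
A = n⁵ is O(n⁵)
E = 2ⁿ is O(2ⁿ)
D = 3ⁿ is O(3ⁿ)

Therefore, the order from slowest to fastest is: B < C < A < E < D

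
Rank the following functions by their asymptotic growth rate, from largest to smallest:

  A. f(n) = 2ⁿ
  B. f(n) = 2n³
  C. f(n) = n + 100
A > B > C

Comparing growth rates:
A = 2ⁿ is O(2ⁿ)
B = 2n³ is O(n³)
C = n + 100 is O(n)

Therefore, the order from fastest to slowest is: A > B > C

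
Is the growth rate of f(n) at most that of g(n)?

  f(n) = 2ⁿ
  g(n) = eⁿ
True

f(n) = 2ⁿ is O(2ⁿ), and g(n) = eⁿ is O(eⁿ).
Since O(2ⁿ) ⊆ O(eⁿ) (f grows no faster than g), f(n) = O(g(n)) is true.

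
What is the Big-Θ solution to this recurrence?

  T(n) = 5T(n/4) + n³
Θ(n³)

Master Theorem: a = 5, b = 4, f(n) = n³.
Compute the critical exponent d = log₄(5) = 1.161.
Compare f(n) = Θ(n³) against n^d:
  k = 3 > d = 1.161, so f(n) = Ω(n^(d+ε)) — Case 3.
  Regularity: a·(n/b)^3/n^3 = a/b^3 = 5/64 < 1 ✓.
  The top-level work dominates: T(n) = Θ(f(n)) = Θ(n³).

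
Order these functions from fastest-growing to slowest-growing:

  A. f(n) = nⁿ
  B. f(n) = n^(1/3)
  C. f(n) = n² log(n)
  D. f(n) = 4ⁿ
A > D > C > B

Comparing growth rates:
A = nⁿ is O(nⁿ)
D = 4ⁿ is O(4ⁿ)
C = n² log(n) is O(n² log n)
B = n^(1/3) is O(n^(1/3))

Therefore, the order from fastest to slowest is: A > D > C > B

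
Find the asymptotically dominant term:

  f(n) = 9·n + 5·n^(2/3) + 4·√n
9·n

Looking at each term:
  - 9·n is O(n)
  - 5·n^(2/3) is O(n^(2/3))
  - 4·√n is O(√n)

The term 9·n (O(n)) grows fastest and dominates all others.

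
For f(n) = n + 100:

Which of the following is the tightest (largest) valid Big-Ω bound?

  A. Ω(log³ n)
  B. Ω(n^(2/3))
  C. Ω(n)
C

f(n) = n + 100 is Ω(n).
All listed options are valid Big-Ω bounds (lower bounds),
but Ω(n) is the tightest (largest valid bound).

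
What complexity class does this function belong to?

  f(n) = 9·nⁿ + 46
O(nⁿ)

The dominant term in 9·nⁿ + 46 is 9·nⁿ, which is Θ(nⁿ).
Lower-order terms (46) are asymptotically negligible.
Constants are absorbed, so the tightest bound is O(nⁿ).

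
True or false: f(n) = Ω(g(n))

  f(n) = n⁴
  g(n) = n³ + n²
True

f(n) = n⁴ is O(n⁴), and g(n) = n³ + n² is O(n³).
Since O(n⁴) grows at least as fast as O(n³), f(n) = Ω(g(n)) is true.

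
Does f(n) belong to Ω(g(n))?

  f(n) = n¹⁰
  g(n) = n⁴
True

f(n) = n¹⁰ is O(n¹⁰), and g(n) = n⁴ is O(n⁴).
Since O(n¹⁰) grows at least as fast as O(n⁴), f(n) = Ω(g(n)) is true.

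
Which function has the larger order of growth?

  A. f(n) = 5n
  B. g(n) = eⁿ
B

f(n) = 5n is O(n), while g(n) = eⁿ is O(eⁿ).
Since O(eⁿ) grows faster than O(n), g(n) dominates.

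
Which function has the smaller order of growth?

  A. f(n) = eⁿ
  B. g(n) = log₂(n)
B

f(n) = eⁿ is O(eⁿ), while g(n) = log₂(n) is O(log n).
Since O(log n) grows slower than O(eⁿ), g(n) is dominated.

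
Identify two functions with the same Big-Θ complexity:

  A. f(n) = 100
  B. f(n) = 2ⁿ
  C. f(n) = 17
A and C

Examining each function:
  A. 100 is O(1)
  B. 2ⁿ is O(2ⁿ)
  C. 17 is O(1)

Functions A and C both have the same complexity class.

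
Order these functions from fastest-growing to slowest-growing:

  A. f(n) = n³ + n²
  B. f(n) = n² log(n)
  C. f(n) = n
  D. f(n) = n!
D > A > B > C

Comparing growth rates:
D = n! is O(n!)
A = n³ + n² is O(n³)
B = n² log(n) is O(n² log n)
C = n is O(n)

Therefore, the order from fastest to slowest is: D > A > B > C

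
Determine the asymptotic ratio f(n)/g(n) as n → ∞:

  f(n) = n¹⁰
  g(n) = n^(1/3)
∞

Since n¹⁰ (O(n¹⁰)) grows faster than n^(1/3) (O(n^(1/3))),
the ratio f(n)/g(n) → ∞ as n → ∞.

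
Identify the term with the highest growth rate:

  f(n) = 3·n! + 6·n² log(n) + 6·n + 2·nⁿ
2·nⁿ

Looking at each term:
  - 3·n! is O(n!)
  - 6·n² log(n) is O(n² log n)
  - 6·n is O(n)
  - 2·nⁿ is O(nⁿ)

The term 2·nⁿ (O(nⁿ)) grows fastest and dominates all others.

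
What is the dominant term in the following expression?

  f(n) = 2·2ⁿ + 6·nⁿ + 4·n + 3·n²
6·nⁿ

Looking at each term:
  - 2·2ⁿ is O(2ⁿ)
  - 6·nⁿ is O(nⁿ)
  - 4·n is O(n)
  - 3·n² is O(n²)

The term 6·nⁿ (O(nⁿ)) grows fastest and dominates all others.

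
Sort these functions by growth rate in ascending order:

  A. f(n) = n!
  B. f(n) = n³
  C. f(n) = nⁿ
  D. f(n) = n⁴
B < D < A < C

Comparing growth rates:
B = n³ is O(n³)
D = n⁴ is O(n⁴)
A = n! is O(n!)
C = nⁿ is O(nⁿ)

Therefore, the order from slowest to fastest is: B < D < A < C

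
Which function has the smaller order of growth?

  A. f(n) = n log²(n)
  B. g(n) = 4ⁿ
A

f(n) = n log²(n) is O(n log² n), while g(n) = 4ⁿ is O(4ⁿ).
Since O(n log² n) grows slower than O(4ⁿ), f(n) is dominated.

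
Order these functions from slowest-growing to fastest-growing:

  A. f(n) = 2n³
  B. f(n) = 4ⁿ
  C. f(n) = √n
C < A < B

Comparing growth rates:
C = √n is O(√n)
A = 2n³ is O(n³)
B = 4ⁿ is O(4ⁿ)

Therefore, the order from slowest to fastest is: C < A < B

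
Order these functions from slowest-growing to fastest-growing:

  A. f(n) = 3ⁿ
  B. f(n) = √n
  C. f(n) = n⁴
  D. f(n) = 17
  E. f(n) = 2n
D < B < E < C < A

Comparing growth rates:
D = 17 is O(1)
B = √n is O(√n)
E = 2n is O(n)
C = n⁴ is O(n⁴)
A = 3ⁿ is O(3ⁿ)

Therefore, the order from slowest to fastest is: D < B < E < C < A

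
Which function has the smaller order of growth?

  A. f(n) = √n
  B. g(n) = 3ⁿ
A

f(n) = √n is O(√n), while g(n) = 3ⁿ is O(3ⁿ).
Since O(√n) grows slower than O(3ⁿ), f(n) is dominated.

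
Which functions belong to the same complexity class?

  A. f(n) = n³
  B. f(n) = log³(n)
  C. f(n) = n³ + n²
A and C

Examining each function:
  A. n³ is O(n³)
  B. log³(n) is O(log³ n)
  C. n³ + n² is O(n³)

Functions A and C both have the same complexity class.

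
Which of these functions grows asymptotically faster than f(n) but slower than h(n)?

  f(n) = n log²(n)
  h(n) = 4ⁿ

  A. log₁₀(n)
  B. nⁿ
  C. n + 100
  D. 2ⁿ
D

We need g(n) with n log²(n) = o(g(n)) and g(n) = o(4ⁿ), i.e. O(n log² n) ≺ g ≺ O(4ⁿ).
Check each option:
  A. log₁₀(n) — O(log n) does not grow strictly faster than f(n)
  B. nⁿ — O(nⁿ) does not grow strictly slower than h(n)
  C. n + 100 — O(n) does not grow strictly faster than f(n)
  D. 2ⁿ — O(2ⁿ) is strictly between O(n log² n) and O(4ⁿ) ✓

Only option D (2ⁿ) lies strictly between.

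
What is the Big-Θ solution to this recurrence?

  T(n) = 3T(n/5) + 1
Θ(n^log₅(3))

Master Theorem: a = 3, b = 5, f(n) = 1.
Compute the critical exponent d = log₅(3) = 0.683.
Compare f(n) = Θ(1) against n^d:
  k = 0 < d = 0.683, so f(n) = O(n^(d-ε)) — Case 1.
  The recursion cost dominates: T(n) = Θ(n^d) = Θ(n^log₅(3)).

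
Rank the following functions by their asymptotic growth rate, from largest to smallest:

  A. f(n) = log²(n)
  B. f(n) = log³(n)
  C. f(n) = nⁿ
C > B > A

Comparing growth rates:
C = nⁿ is O(nⁿ)
B = log³(n) is O(log³ n)
A = log²(n) is O(log² n)

Therefore, the order from fastest to slowest is: C > B > A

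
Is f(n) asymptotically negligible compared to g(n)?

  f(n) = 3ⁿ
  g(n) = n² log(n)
False

f(n) = 3ⁿ is O(3ⁿ), and g(n) = n² log(n) is O(n² log n).
Since O(3ⁿ) grows faster than or equal to O(n² log n), f(n) = o(g(n)) is false.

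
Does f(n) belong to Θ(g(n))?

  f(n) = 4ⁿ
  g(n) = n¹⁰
False

f(n) = 4ⁿ is O(4ⁿ), and g(n) = n¹⁰ is O(n¹⁰).
Since they have different growth rates, f(n) = Θ(g(n)) is false.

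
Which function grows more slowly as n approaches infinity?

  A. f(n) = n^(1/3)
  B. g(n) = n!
A

f(n) = n^(1/3) is O(n^(1/3)), while g(n) = n! is O(n!).
Since O(n^(1/3)) grows slower than O(n!), f(n) is dominated.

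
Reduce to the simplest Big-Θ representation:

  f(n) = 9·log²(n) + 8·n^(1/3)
Θ(n^(1/3))

Order the terms by growth rate: 9·log²(n) ≺ 8·n^(1/3).
The fastest-growing term 8·n^(1/3) dominates as n → ∞; dropping its constant factor gives Θ(n^(1/3)).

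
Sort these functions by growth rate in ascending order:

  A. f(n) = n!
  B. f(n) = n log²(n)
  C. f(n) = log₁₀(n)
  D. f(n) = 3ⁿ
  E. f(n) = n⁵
C < B < E < D < A

Comparing growth rates:
C = log₁₀(n) is O(log n)
B = n log²(n) is O(n log² n)
E = n⁵ is O(n⁵)
D = 3ⁿ is O(3ⁿ)
A = n! is O(n!)

Therefore, the order from slowest to fastest is: C < B < E < D < A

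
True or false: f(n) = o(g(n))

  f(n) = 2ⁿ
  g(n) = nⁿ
True

f(n) = 2ⁿ is O(2ⁿ), and g(n) = nⁿ is O(nⁿ).
Since O(2ⁿ) grows strictly slower than O(nⁿ), f(n) = o(g(n)) is true.
This means lim(n→∞) f(n)/g(n) = 0.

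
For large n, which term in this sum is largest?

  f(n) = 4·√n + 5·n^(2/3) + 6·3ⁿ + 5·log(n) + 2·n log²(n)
6·3ⁿ

Looking at each term:
  - 4·√n is O(√n)
  - 5·n^(2/3) is O(n^(2/3))
  - 6·3ⁿ is O(3ⁿ)
  - 5·log(n) is O(log n)
  - 2·n log²(n) is O(n log² n)

The term 6·3ⁿ (O(3ⁿ)) grows fastest and dominates all others.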